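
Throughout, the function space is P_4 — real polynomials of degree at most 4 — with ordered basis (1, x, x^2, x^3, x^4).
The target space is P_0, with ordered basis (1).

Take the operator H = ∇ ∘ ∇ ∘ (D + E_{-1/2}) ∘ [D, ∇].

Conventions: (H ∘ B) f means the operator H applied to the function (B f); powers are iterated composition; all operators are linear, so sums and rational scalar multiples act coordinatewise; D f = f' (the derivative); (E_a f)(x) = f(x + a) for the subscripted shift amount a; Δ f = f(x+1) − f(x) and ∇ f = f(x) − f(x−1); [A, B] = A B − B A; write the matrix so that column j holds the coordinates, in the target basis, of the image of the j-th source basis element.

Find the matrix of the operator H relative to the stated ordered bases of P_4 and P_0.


the matrix is [[0, 0, 0, 0, 0]] (rows listed top to bottom)

image of 1: 0
image of x: 0
image of x^2: 0
image of x^3: 0
image of x^4: 0
each image's coordinates form column j of the matrix


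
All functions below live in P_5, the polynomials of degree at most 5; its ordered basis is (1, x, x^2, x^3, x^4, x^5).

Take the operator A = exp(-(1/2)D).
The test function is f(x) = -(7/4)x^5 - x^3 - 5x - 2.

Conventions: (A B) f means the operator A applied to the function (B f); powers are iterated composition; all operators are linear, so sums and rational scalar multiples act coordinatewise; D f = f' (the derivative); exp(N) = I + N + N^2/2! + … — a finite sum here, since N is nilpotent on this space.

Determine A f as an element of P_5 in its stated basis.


g(x) = -(7/4)x^5 + (35/8)x^4 - (43/8)x^3 + (59/16)x^2 - (403/64)x + 87/128

order-1 term: (35/8)x^4 + (3/2)x^2 + 5/2
order-2 term: -(35/8)x^3 - (3/4)x
order-3 term: (35/16)x^2 + 1/8
order-4 term: -(35/64)x
order-5 term: 7/128
the series for exp(-(1/2)D) f terminates at order 5
exp(-(1/2)D) f = -(7/4)x^5 + (35/8)x^4 - (43/8)x^3 + (59/16)x^2 - (403/64)x + 87/128


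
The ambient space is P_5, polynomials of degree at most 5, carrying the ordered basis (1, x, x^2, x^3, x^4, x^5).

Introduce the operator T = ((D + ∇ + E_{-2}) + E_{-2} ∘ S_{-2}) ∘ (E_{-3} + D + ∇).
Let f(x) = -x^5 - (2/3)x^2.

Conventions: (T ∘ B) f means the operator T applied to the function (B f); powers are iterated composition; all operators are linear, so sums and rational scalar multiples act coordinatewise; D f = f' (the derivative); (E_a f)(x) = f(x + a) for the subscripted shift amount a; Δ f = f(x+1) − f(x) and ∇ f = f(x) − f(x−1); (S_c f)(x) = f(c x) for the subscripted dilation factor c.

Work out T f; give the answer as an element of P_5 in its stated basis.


E_{-3} f = -x^5 + 15x^4 - 90x^3 + (808/3)x^2 - 401x + 237
D f = -5x^4 - (4/3)x
∇ f = -5x^4 + 10x^3 - 10x^2 + (11/3)x - 1/3
(E_{-3} + D + ∇) f = -x^5 + 5x^4 - 80x^3 + (778/3)x^2 - (1196/3)x + 710/3
D (E_{-3} + D + ∇) f = -5x^4 + 20x^3 - 240x^2 + (1556/3)x - 1196/3
∇ (E_{-3} + D + ∇) f = -5x^4 + 30x^3 - 280x^2 + (2351/3)x - 744
E_{-2} (E_{-3} + D + ∇) f = -x^5 + 15x^4 - 160x^3 + (2818/3)x^2 - 2636x + 8470/3
(D + ∇ + E_{-2}) (E_{-3} + D + ∇) f = -x^5 + 5x^4 - 110x^3 + (1258/3)x^2 - (4001/3)x + 5042/3
S_{-2} (E_{-3} + D + ∇) f = 32x^5 + 80x^4 + 640x^3 + (3112/3)x^2 + (2392/3)x + 710/3
E_{-2} S_{-2} (E_{-3} + D + ∇) f = 32x^5 - 240x^4 + 1280x^3 - (10328/3)x^2 + 4328x - 6218/3
((D + ∇ + E_{-2}) + E_{-2} ∘ S_{-2}) (E_{-3} + D + ∇) f = 31x^5 - 235x^4 + 1170x^3 - (9070/3)x^2 + (8983/3)x - 392

the result is g(x) = 31x^5 - 235x^4 + 1170x^3 - (9070/3)x^2 + (8983/3)x - 392


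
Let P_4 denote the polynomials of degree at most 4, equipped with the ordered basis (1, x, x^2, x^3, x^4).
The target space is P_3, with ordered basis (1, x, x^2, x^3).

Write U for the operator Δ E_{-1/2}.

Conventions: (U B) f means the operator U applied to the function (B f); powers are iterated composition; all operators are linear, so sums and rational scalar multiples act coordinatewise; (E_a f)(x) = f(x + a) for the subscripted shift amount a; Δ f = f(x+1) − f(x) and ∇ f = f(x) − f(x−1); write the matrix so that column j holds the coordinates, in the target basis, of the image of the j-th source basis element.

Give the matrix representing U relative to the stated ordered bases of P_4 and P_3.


image of 1: 0
image of x: 1
image of x^2: 2x
image of x^3: 3x^2 + 1/4
image of x^4: 4x^3 + x
each image's coordinates form column j of the matrix

the matrix is [[0, 1, 0, 1/4, 0]; [0, 0, 2, 0, 1]; [0, 0, 0, 3, 0]; [0, 0, 0, 0, 4]] (rows listed top to bottom)


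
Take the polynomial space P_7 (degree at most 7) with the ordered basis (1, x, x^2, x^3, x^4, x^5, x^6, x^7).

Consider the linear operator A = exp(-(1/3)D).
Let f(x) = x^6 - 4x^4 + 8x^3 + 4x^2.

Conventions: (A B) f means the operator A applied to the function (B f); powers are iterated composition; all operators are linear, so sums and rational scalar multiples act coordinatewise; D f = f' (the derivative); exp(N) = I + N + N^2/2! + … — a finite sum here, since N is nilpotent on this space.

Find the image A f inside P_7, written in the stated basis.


order-1 term: -2x^5 + (16/3)x^3 - 8x^2 - (8/3)x
order-2 term: (5/3)x^4 - (8/3)x^2 + (8/3)x + 4/9
order-3 term: -(20/27)x^3 + (16/27)x - 8/27
order-4 term: (5/27)x^2 - 4/81
order-5 term: -(2/81)x
order-6 term: 1/729
the series for exp(-(1/3)D) f terminates at order 6
exp(-(1/3)D) f = x^6 - 2x^5 - (7/3)x^4 + (340/27)x^3 - (175/27)x^2 + (46/81)x + 73/729

the image equals g(x) = x^6 - 2x^5 - (7/3)x^4 + (340/27)x^3 - (175/27)x^2 + (46/81)x + 73/729


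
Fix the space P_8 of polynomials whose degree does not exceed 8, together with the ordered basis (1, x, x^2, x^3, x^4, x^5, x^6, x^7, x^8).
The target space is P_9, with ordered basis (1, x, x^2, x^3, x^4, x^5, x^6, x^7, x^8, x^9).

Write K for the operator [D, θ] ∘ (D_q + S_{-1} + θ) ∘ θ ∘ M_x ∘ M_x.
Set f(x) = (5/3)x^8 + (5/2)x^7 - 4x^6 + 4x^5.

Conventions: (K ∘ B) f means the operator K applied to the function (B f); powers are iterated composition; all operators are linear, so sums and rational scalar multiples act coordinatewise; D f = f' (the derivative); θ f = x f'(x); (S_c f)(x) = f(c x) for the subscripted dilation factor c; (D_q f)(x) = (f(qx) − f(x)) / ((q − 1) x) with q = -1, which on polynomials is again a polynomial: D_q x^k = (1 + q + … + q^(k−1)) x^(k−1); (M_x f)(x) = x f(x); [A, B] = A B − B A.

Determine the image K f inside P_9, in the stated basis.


g(x) = (5500/3)x^9 + 1620x^8 - 2124x^7 + 1176x^6 + 168x^5

M_x f = (5/3)x^9 + (5/2)x^8 - 4x^7 + 4x^6
M_x M_x f = (5/3)x^10 + (5/2)x^9 - 4x^8 + 4x^7
θ M_x M_x f = (50/3)x^10 + (45/2)x^9 - 32x^8 + 28x^7
D_q (θ ∘ M_x ∘ M_x) f = (45/2)x^8 + 28x^6
S_{-1} (θ ∘ M_x ∘ M_x) f = (50/3)x^10 - (45/2)x^9 - 32x^8 - 28x^7
θ (θ ∘ M_x ∘ M_x) f = (500/3)x^10 + (405/2)x^9 - 256x^8 + 196x^7
(D_q + S_{-1} + θ) (θ ∘ M_x ∘ M_x) f = (550/3)x^10 + 180x^9 - (531/2)x^8 + 168x^7 + 28x^6
θ (D_q + S_{-1} + θ) (θ ∘ M_x ∘ M_x) f = (5500/3)x^10 + 1620x^9 - 2124x^8 + 1176x^7 + 168x^6
D θ (D_q + S_{-1} + θ) (θ ∘ M_x ∘ M_x) f = (55000/3)x^9 + 14580x^8 - 16992x^7 + 8232x^6 + 1008x^5
D (D_q + S_{-1} + θ) (θ ∘ M_x ∘ M_x) f = (5500/3)x^9 + 1620x^8 - 2124x^7 + 1176x^6 + 168x^5
θ D (D_q + S_{-1} + θ) (θ ∘ M_x ∘ M_x) f = 16500x^9 + 12960x^8 - 14868x^7 + 7056x^6 + 840x^5
[D, θ] (D_q + S_{-1} + θ) (θ ∘ M_x ∘ M_x) f = (5500/3)x^9 + 1620x^8 - 2124x^7 + 1176x^6 + 168x^5


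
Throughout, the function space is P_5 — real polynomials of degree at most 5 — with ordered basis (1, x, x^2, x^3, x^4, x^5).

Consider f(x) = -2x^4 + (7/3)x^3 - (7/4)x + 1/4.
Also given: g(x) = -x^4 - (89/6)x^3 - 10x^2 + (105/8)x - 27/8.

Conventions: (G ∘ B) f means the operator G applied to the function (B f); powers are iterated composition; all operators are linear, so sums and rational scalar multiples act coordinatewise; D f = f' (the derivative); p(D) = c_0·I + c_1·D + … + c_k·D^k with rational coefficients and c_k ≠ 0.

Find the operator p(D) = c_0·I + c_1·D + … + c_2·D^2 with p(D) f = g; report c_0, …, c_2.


D^0 f = -2x^4 + (7/3)x^3 - (7/4)x + 1/4
D^1 f = -8x^3 + 7x^2 - 7/4
D^2 f = -24x^2 + 14x
matching coefficients of g against c_0 f + c_1 Df + … from the top degree down determines the c_i
solution: c_0 = 1/2, c_1 = 2, c_2 = 1

p(D) = (1/2)·I + 2·D + D^2, i.e. c_0 = 1/2, c_1 = 2, c_2 = 1


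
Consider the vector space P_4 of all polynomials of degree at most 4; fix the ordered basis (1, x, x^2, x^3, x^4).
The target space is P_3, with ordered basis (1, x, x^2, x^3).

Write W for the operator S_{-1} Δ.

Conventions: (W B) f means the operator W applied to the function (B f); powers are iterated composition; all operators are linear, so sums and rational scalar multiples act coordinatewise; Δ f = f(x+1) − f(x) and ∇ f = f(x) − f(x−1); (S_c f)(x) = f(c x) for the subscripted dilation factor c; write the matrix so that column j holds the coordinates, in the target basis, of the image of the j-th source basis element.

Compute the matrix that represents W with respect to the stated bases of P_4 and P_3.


the matrix is [[0, 1, 1, 1, 1]; [0, 0, -2, -3, -4]; [0, 0, 0, 3, 6]; [0, 0, 0, 0, -4]] (rows listed top to bottom)

image of 1: 0
image of x: 1
image of x^2: -2x + 1
image of x^3: 3x^2 - 3x + 1
image of x^4: -4x^3 + 6x^2 - 4x + 1
each image's coordinates form column j of the matrix


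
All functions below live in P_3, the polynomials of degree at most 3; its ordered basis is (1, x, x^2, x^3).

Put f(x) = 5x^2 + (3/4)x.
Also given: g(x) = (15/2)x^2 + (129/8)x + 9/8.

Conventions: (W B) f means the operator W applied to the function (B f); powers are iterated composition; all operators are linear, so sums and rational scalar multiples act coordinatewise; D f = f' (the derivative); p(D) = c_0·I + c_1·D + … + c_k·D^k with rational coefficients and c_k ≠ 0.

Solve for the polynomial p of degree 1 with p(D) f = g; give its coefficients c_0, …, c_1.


p(D) = (3/2)·I + (3/2)·D, i.e. c_0 = 3/2, c_1 = 3/2

D^0 f = 5x^2 + (3/4)x
D^1 f = 10x + 3/4
matching coefficients of g against c_0 f + c_1 Df + … from the top degree down determines the c_i
solution: c_0 = 3/2, c_1 = 3/2


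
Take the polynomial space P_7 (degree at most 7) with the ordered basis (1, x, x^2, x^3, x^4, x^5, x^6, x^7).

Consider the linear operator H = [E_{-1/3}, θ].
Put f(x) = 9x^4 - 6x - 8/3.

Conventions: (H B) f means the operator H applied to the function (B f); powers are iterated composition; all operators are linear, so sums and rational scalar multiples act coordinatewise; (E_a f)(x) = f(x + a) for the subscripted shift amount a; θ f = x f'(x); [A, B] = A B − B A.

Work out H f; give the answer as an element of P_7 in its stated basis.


θ f = 36x^4 - 6x
E_{-1/3} θ f = 36x^4 - 48x^3 + 24x^2 - (34/3)x + 22/9
E_{-1/3} f = 9x^4 - 12x^3 + 6x^2 - (22/3)x - 5/9
θ E_{-1/3} f = 36x^4 - 36x^3 + 12x^2 - (22/3)x
[E_{-1/3}, θ] f = -12x^3 + 12x^2 - 4x + 22/9

the image equals g(x) = -12x^3 + 12x^2 - 4x + 22/9


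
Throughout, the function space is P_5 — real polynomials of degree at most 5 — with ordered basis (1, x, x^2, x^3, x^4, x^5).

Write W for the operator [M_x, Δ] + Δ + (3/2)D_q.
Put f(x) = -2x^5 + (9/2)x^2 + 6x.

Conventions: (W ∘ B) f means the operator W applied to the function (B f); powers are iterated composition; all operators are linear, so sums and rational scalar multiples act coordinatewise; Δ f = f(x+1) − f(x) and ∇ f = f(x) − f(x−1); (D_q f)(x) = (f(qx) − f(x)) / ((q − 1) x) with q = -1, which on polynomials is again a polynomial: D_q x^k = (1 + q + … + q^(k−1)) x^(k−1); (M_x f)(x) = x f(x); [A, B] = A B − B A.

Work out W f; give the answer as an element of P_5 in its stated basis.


the result is g(x) = 2x^5 - 3x^4 - (9/2)x^2 - 6x + 9

Δ f = -10x^4 - 20x^3 - 20x^2 - x + 17/2
M_x Δ f = -10x^5 - 20x^4 - 20x^3 - x^2 + (17/2)x
M_x f = -2x^6 + (9/2)x^3 + 6x^2
Δ M_x f = -12x^5 - 30x^4 - 40x^3 - (33/2)x^2 + (27/2)x + 17/2
[M_x, Δ] f = 2x^5 + 10x^4 + 20x^3 + (31/2)x^2 - 5x - 17/2
Δ f = -10x^4 - 20x^3 - 20x^2 - x + 17/2
D_q f = -2x^4 + 6
((3/2)D_q) f = -3x^4 + 9
([M_x, Δ] + Δ + (3/2)D_q) f = 2x^5 - 3x^4 - (9/2)x^2 - 6x + 9


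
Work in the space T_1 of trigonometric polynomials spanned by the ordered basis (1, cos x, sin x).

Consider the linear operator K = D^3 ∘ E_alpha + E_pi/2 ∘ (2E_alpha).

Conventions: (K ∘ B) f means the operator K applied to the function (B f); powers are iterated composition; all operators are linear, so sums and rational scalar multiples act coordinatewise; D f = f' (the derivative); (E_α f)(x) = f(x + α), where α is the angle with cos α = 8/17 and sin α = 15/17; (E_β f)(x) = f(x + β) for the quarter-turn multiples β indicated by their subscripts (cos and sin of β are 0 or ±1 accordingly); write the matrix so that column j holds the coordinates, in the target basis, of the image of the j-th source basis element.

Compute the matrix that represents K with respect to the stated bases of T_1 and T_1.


the matrix is [[2, 0, 0]; [0, -15/17, 8/17]; [0, -8/17, -15/17]] (rows listed top to bottom)

image of 1: 2
image of cos x: -(15/17)cos x - (8/17)sin x
image of sin x: (8/17)cos x - (15/17)sin x
each image's coordinates form column j of the matrix


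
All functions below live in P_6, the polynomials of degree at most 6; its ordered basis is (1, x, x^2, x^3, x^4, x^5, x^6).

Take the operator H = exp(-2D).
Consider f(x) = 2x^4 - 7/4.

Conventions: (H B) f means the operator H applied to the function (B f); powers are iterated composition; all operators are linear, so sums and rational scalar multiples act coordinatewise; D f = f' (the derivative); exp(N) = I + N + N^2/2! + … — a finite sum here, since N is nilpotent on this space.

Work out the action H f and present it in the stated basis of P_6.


order-1 term: -16x^3
order-2 term: 48x^2
order-3 term: -64x
order-4 term: 32
the series for exp(-2D) f terminates at order 4
exp(-2D) f = 2x^4 - 16x^3 + 48x^2 - 64x + 121/4

g(x) = 2x^4 - 16x^3 + 48x^2 - 64x + 121/4


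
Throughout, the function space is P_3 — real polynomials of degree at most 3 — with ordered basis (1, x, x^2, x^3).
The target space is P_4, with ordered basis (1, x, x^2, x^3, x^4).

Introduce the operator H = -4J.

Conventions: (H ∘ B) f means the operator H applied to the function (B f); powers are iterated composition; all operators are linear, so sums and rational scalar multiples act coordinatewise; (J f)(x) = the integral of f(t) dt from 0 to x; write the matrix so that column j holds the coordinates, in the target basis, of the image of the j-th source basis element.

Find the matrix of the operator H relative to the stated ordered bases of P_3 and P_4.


image of 1: -4x
image of x: -2x^2
image of x^2: -(4/3)x^3
image of x^3: -x^4
each image's coordinates form column j of the matrix

the matrix is [[0, 0, 0, 0]; [-4, 0, 0, 0]; [0, -2, 0, 0]; [0, 0, -4/3, 0]; [0, 0, 0, -1]] (rows listed top to bottom)


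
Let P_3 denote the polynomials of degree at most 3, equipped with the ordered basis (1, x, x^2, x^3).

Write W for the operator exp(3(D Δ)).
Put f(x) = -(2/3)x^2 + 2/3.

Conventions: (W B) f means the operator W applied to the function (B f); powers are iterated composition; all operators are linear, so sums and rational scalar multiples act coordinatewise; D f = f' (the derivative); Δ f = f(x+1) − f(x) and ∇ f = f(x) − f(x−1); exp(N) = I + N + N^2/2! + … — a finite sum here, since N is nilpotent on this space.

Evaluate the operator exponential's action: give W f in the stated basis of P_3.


order-1 term: -4
the series for exp(3(D Δ)) f terminates at order 1
exp(3(D Δ)) f = -(2/3)x^2 - 10/3

g(x) = -(2/3)x^2 - 10/3


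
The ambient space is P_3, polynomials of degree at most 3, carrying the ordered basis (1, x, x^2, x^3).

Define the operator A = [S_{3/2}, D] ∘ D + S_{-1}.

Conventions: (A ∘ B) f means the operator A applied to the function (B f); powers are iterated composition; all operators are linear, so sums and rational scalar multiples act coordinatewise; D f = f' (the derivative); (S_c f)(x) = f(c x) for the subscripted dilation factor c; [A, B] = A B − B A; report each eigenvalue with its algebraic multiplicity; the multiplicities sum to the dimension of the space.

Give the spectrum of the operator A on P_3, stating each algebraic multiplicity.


image of 1: 1
image of x: -x
image of x^2: x^2 - 1
image of x^3: -x^3 - (9/2)x
the matrix is upper triangular; its diagonal is (1, -1, 1, -1)
for a triangular matrix the eigenvalues are the diagonal entries, with algebraic multiplicity their repetition count

λ = -1 (multiplicity 2), λ = 1 (multiplicity 2)


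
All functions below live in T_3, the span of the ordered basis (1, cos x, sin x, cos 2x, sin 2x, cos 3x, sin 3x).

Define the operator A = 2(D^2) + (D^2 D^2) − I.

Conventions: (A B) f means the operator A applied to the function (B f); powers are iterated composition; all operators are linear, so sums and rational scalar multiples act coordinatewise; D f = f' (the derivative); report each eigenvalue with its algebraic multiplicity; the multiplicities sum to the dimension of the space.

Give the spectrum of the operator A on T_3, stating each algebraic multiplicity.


λ = -2 (multiplicity 2), λ = -1 (multiplicity 1), λ = 7 (multiplicity 2), λ = 62 (multiplicity 2)

image of 1: -1
image of cos x: -2cos x
image of sin x: -2sin x
image of cos 2x: 7cos 2x
image of sin 2x: 7sin 2x
image of cos 3x: 62cos 3x
image of sin 3x: 62sin 3x
the matrix is diagonal; its diagonal is (-1, -2, -2, 7, 7, 62, 62)
for a triangular matrix the eigenvalues are the diagonal entries, with algebraic multiplicity their repetition count


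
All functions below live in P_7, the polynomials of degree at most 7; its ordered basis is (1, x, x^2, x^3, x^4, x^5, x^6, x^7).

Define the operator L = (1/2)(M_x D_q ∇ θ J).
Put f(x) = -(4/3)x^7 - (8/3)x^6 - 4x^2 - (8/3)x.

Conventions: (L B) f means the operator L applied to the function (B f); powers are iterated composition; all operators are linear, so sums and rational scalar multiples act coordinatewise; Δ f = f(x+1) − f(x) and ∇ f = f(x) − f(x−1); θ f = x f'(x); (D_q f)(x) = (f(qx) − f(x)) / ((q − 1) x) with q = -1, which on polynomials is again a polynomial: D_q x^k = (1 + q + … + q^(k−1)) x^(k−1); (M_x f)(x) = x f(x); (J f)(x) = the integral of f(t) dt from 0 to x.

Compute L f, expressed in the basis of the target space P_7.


J f = -(1/6)x^8 - (8/21)x^7 - (4/3)x^3 - (4/3)x^2
θ J f = -(4/3)x^8 - (8/3)x^7 - 4x^3 - (8/3)x^2
∇ θ J f = -(32/3)x^7 + (56/3)x^6 - (56/3)x^5 + (56/3)x^3 - (92/3)x^2 + (44/3)x - 8/3
D_q (∇ θ J) f = -(32/3)x^6 - (56/3)x^4 + (56/3)x^2 + 44/3
M_x D_q (∇ θ J) f = -(32/3)x^7 - (56/3)x^5 + (56/3)x^3 + (44/3)x
((1/2)(M_x D_q ∇ θ J)) f = -(16/3)x^7 - (28/3)x^5 + (28/3)x^3 + (22/3)x

g(x) = -(16/3)x^7 - (28/3)x^5 + (28/3)x^3 + (22/3)x


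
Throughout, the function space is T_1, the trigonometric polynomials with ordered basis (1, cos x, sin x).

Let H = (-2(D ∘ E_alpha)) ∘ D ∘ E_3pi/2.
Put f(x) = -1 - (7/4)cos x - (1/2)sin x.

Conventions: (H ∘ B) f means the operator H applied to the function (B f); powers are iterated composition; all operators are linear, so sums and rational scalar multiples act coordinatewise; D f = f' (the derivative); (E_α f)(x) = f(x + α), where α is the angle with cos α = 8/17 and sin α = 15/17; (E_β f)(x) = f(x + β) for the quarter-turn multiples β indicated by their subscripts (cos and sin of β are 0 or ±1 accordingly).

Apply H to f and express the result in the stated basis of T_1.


the image equals g(x) = -(89/34)cos x - (43/17)sin x

E_3pi/2 f = -1 + (1/2)cos x - (7/4)sin x
D E_3pi/2 f = -(7/4)cos x - (1/2)sin x
E_alpha (D ∘ E_3pi/2) f = -(43/34)cos x + (89/68)sin x
D E_alpha (D ∘ E_3pi/2) f = (89/68)cos x + (43/34)sin x
(-2(D ∘ E_alpha)) (D ∘ E_3pi/2) f = -(89/34)cos x - (43/17)sin x


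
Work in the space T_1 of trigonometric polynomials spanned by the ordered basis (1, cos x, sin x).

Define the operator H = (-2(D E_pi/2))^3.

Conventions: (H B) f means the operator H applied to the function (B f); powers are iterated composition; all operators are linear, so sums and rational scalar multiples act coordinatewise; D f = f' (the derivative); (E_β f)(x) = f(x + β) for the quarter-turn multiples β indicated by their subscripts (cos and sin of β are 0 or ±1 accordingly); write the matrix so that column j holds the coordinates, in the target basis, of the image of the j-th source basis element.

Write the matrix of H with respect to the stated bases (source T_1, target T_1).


image of 1: 0
image of cos x: 8cos x
image of sin x: 8sin x
each image's coordinates form column j of the matrix

the matrix is [[0, 0, 0]; [0, 8, 0]; [0, 0, 8]] (rows listed top to bottom)


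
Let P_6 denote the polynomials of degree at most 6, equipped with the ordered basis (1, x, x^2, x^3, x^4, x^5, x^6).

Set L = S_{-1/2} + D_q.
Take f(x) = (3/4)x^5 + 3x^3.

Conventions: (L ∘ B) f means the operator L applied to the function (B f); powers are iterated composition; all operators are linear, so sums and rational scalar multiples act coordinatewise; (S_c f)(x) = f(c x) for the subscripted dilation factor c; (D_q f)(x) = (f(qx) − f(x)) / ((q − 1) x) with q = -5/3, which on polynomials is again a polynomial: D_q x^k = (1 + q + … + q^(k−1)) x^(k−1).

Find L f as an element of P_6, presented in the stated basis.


g(x) = -(3/128)x^5 + (421/108)x^4 - (3/8)x^3 + (19/3)x^2

S_{-1/2} f = -(3/128)x^5 - (3/8)x^3
D_q f = (421/108)x^4 + (19/3)x^2
(S_{-1/2} + D_q) f = -(3/128)x^5 + (421/108)x^4 - (3/8)x^3 + (19/3)x^2


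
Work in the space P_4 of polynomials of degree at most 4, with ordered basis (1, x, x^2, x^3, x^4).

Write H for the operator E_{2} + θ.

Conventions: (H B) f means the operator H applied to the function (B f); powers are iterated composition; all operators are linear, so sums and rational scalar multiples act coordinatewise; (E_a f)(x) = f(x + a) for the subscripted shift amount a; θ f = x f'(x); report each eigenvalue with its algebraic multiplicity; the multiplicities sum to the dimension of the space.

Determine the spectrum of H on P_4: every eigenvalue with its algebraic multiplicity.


image of 1: 1
image of x: 2x + 2
image of x^2: 3x^2 + 4x + 4
image of x^3: 4x^3 + 6x^2 + 12x + 8
image of x^4: 5x^4 + 8x^3 + 24x^2 + 32x + 16
the matrix is upper triangular; its diagonal is (1, 2, 3, 4, 5)
for a triangular matrix the eigenvalues are the diagonal entries, with algebraic multiplicity their repetition count

λ = 1 (multiplicity 1), λ = 2 (multiplicity 1), λ = 3 (multiplicity 1), λ = 4 (multiplicity 1), λ = 5 (multiplicity 1)


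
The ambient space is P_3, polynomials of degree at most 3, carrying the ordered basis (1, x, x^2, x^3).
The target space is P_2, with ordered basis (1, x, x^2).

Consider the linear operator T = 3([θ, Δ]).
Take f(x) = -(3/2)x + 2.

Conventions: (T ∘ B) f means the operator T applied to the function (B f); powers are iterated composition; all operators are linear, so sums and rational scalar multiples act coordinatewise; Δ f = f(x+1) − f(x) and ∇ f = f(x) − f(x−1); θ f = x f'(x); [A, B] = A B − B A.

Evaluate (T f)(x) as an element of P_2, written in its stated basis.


Δ f = -3/2
θ Δ f = 0
θ f = -(3/2)x
Δ θ f = -3/2
[θ, Δ] f = 3/2
(3([θ, Δ])) f = 9/2

g(x) = 9/2


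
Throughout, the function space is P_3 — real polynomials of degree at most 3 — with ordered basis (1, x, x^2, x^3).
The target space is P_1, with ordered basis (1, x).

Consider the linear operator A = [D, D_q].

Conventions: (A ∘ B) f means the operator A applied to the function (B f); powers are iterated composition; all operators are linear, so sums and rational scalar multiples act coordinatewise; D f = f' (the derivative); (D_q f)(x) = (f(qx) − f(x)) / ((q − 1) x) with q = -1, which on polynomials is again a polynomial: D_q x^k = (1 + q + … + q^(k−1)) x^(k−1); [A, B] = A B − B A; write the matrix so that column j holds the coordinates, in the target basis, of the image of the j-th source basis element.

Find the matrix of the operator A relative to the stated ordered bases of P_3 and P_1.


the matrix is [[0, 0, -2, 0]; [0, 0, 0, 2]] (rows listed top to bottom)

image of 1: 0
image of x: 0
image of x^2: -2
image of x^3: 2x
each image's coordinates form column j of the matrix


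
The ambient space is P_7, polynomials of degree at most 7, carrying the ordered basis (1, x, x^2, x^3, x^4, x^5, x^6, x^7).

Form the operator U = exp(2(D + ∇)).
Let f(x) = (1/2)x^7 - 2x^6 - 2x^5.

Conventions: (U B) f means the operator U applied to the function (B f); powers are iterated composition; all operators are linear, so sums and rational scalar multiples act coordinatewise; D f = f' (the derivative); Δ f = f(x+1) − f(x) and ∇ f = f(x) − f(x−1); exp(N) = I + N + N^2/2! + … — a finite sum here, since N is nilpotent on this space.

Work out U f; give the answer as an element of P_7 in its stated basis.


order-1 term: 14x^6 - 69x^5 + 55x^4 - 75x^3 + 41x^2 - 11x + 1
order-2 term: 168x^5 - 900x^4 + 1410x^3 - 1680x^2 + 1038x - 276
order-3 term: 1120x^4 - 5920x^3 + 10360x^2 - 10260x + 4156
order-4 term: 4480x^3 - 21120x^2 + 31840x - 18960
order-5 term: 10752x^2 - 39168x + 35712
order-6 term: 14336x - 29696
order-7 term: 8192
the series for exp(2(D + ∇)) f terminates at order 7
exp(2(D + ∇)) f = (1/2)x^7 + 12x^6 + 97x^5 + 275x^4 - 105x^3 - 1647x^2 - 2225x - 871

the image equals g(x) = (1/2)x^7 + 12x^6 + 97x^5 + 275x^4 - 105x^3 - 1647x^2 - 2225x - 871


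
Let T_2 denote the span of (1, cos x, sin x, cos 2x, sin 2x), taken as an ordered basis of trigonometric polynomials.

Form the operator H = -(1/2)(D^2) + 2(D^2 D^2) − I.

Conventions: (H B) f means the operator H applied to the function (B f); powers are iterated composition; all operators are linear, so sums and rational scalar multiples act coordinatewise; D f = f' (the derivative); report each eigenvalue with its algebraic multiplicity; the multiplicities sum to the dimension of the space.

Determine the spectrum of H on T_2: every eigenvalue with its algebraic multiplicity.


image of 1: -1
image of cos x: (3/2)cos x
image of sin x: (3/2)sin x
image of cos 2x: 33cos 2x
image of sin 2x: 33sin 2x
the matrix is diagonal; its diagonal is (-1, 3/2, 3/2, 33, 33)
for a triangular matrix the eigenvalues are the diagonal entries, with algebraic multiplicity their repetition count

λ = -1 (multiplicity 1), λ = 3/2 (multiplicity 2), λ = 33 (multiplicity 2)


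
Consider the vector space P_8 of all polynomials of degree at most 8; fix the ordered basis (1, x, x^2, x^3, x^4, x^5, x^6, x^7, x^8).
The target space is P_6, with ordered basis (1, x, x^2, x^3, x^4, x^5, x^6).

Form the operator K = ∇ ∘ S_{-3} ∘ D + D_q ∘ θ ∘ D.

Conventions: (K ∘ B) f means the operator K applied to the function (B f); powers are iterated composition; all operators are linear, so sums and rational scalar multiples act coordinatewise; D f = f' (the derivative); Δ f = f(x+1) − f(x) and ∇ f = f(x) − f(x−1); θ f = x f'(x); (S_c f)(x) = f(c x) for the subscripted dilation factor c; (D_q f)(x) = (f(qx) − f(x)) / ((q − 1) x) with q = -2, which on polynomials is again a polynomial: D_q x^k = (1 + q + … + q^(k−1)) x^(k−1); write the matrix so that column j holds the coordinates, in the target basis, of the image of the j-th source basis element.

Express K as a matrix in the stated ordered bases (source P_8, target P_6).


the matrix is [[0, 0, -4, -27, -108, -405, -1458, -5103, -17496]; [0, 0, 0, 48, 324, 1620, 7290, 30618, 122472]; [0, 0, 0, 0, -288, -2430, -14580, -76545, -367416]; [0, 0, 0, 0, 0, 1520, 14580, 102060, 612360]; [0, 0, 0, 0, 0, 0, -6960, -76545, -612360]; [0, 0, 0, 0, 0, 0, 0, 29736, 367416]; [0, 0, 0, 0, 0, 0, 0, 0, -120064]] (rows listed top to bottom)

image of 1: 0
image of x: 0
image of x^2: -4
image of x^3: 48x - 27
image of x^4: -288x^2 + 324x - 108
image of x^5: 1520x^3 - 2430x^2 + 1620x - 405
image of x^6: -6960x^4 + 14580x^3 - 14580x^2 + 7290x - 1458
image of x^7: 29736x^5 - 76545x^4 + 102060x^3 - 76545x^2 + 30618x - 5103
image of x^8: -120064x^6 + 367416x^5 - 612360x^4 + 612360x^3 - 367416x^2 + 122472x - 17496
each image's coordinates form column j of the matrix


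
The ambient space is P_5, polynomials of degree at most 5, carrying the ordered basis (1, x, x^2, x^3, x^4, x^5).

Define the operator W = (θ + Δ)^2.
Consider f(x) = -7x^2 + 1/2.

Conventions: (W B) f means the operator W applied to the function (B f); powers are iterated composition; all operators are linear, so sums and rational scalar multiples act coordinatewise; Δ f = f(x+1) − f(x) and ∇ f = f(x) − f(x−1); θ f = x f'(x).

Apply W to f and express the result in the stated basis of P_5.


g(x) = -28x^2 - 42x - 28

θ f = -14x^2
Δ f = -14x - 7
(θ + Δ) f = -14x^2 - 14x - 7
θ (θ + Δ) f = -28x^2 - 14x
Δ (θ + Δ) f = -28x - 28
(θ + Δ) (θ + Δ) f = -28x^2 - 42x - 28


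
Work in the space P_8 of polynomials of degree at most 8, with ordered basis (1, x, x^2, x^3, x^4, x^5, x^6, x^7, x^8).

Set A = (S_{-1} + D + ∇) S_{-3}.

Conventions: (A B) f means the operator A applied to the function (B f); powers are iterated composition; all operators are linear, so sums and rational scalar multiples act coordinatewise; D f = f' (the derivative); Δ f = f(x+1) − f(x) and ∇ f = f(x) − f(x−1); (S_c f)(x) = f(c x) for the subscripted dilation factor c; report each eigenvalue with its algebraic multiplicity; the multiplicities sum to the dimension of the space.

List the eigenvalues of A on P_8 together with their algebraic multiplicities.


λ = 1 (multiplicity 1), λ = 3 (multiplicity 1), λ = 9 (multiplicity 1), λ = 27 (multiplicity 1), λ = 81 (multiplicity 1), λ = 243 (multiplicity 1), λ = 729 (multiplicity 1), λ = 2187 (multiplicity 1), λ = 6561 (multiplicity 1)

image of 1: 1
image of x: 3x - 6
image of x^2: 9x^2 + 36x - 9
image of x^3: 27x^3 - 162x^2 + 81x - 27
image of x^4: 81x^4 + 648x^3 - 486x^2 + 324x - 81
image of x^5: 243x^5 - 2430x^4 + 2430x^3 - 2430x^2 + 1215x - 243
image of x^6: 729x^6 + 8748x^5 - 10935x^4 + 14580x^3 - 10935x^2 + 4374x - 729
image of x^7: 2187x^7 - 30618x^6 + 45927x^5 - 76545x^4 + 76545x^3 - 45927x^2 + 15309x - 2187
image of x^8: 6561x^8 + 104976x^7 - 183708x^6 + 367416x^5 - 459270x^4 + 367416x^3 - 183708x^2 + 52488x - 6561
the matrix is upper triangular; its diagonal is (1, 3, 9, 27, 81, 243, 729, 2187, 6561)
for a triangular matrix the eigenvalues are the diagonal entries, with algebraic multiplicity their repetition count


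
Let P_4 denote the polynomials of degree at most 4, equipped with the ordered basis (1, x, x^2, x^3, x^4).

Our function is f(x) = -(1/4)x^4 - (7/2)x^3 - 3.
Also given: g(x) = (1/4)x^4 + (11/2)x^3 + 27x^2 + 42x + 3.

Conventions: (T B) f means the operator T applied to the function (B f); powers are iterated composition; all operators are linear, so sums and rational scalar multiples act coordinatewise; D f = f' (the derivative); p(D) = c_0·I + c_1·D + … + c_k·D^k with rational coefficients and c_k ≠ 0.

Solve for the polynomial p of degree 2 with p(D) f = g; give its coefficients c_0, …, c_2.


D^0 f = -(1/4)x^4 - (7/2)x^3 - 3
D^1 f = -x^3 - (21/2)x^2
D^2 f = -3x^2 - 21x
matching coefficients of g against c_0 f + c_1 Df + … from the top degree down determines the c_i
solution: c_0 = -1, c_1 = -2, c_2 = -2

p(D) = -I − 2·D − 2·D^2, i.e. c_0 = -1, c_1 = -2, c_2 = -2


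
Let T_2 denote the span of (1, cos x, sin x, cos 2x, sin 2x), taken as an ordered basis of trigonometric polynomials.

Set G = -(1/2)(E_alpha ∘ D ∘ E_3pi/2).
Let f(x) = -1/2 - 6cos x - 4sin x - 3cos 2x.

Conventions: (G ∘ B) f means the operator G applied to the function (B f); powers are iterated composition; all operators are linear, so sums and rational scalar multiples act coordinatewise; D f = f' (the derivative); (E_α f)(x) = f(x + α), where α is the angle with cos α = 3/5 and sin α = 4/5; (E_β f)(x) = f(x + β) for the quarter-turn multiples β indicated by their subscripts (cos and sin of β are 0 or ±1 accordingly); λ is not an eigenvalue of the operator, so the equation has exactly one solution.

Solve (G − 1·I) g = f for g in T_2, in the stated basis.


g(x) = 1/2 + (124/37)cos x + (152/37)sin x + (3/2)cos 2x + (3/14)sin 2x

write g with unknown coordinates in the stated basis and equate coefficients in (G − 1·I) g = f
solving from the highest basis element down gives g = 1/2 + (124/37)cos x + (152/37)sin x + (3/2)cos 2x + (3/14)sin 2x
check: G g = -(98/37)cos x + (4/37)sin x - (3/2)cos 2x + (3/14)sin 2x
so G g − 1·g = -1/2 - 6cos x - 4sin x - 3cos 2x = f ✓


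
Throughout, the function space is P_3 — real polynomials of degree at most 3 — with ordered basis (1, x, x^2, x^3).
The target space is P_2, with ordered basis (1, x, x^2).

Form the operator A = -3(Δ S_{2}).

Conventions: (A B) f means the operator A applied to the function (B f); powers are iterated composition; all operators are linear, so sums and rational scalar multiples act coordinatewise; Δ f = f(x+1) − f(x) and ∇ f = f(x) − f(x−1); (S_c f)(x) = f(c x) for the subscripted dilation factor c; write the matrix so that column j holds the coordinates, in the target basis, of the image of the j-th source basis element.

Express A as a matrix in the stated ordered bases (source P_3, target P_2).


the matrix is [[0, -6, -12, -24]; [0, 0, -24, -72]; [0, 0, 0, -72]] (rows listed top to bottom)

image of 1: 0
image of x: -6
image of x^2: -24x - 12
image of x^3: -72x^2 - 72x - 24
each image's coordinates form column j of the matrix


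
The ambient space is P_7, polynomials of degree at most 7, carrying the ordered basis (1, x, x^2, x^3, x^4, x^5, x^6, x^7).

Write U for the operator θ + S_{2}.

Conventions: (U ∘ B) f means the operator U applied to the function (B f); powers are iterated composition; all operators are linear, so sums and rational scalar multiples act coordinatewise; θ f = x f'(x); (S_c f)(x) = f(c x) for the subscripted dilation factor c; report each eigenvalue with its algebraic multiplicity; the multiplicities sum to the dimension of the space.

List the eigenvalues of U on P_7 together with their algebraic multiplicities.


image of 1: 1
image of x: 3x
image of x^2: 6x^2
image of x^3: 11x^3
image of x^4: 20x^4
image of x^5: 37x^5
image of x^6: 70x^6
image of x^7: 135x^7
the matrix is upper triangular; its diagonal is (1, 3, 6, 11, 20, 37, 70, 135)
for a triangular matrix the eigenvalues are the diagonal entries, with algebraic multiplicity their repetition count

λ = 1 (multiplicity 1), λ = 3 (multiplicity 1), λ = 6 (multiplicity 1), λ = 11 (multiplicity 1), λ = 20 (multiplicity 1), λ = 37 (multiplicity 1), λ = 70 (multiplicity 1), λ = 135 (multiplicity 1)


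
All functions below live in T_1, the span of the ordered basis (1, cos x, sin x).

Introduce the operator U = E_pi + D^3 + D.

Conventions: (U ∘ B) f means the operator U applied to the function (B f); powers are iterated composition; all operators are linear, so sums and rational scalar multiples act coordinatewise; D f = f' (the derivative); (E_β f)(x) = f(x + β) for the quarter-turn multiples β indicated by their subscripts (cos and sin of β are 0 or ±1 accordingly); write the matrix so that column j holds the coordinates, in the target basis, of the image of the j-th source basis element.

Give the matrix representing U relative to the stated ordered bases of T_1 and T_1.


the matrix is [[1, 0, 0]; [0, -1, 0]; [0, 0, -1]] (rows listed top to bottom)

image of 1: 1
image of cos x: -cos x
image of sin x: -sin x
each image's coordinates form column j of the matrix


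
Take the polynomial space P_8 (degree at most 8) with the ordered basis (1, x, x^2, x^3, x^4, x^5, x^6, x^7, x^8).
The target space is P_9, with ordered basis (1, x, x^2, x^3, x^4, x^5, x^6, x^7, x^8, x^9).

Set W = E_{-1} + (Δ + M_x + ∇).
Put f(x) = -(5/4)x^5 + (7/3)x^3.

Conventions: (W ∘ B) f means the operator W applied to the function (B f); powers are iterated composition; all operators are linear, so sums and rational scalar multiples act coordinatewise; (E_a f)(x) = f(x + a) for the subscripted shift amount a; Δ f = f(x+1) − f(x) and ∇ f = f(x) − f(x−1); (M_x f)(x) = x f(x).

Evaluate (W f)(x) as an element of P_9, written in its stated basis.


g(x) = -(5/4)x^6 - (5/4)x^5 - (47/12)x^4 - (61/6)x^3 - (11/2)x^2 + (3/4)x + 13/12

E_{-1} f = -(5/4)x^5 + (25/4)x^4 - (61/6)x^3 + (11/2)x^2 + (3/4)x - 13/12
Δ f = -(25/4)x^4 - (25/2)x^3 - (11/2)x^2 + (3/4)x + 13/12
M_x f = -(5/4)x^6 + (7/3)x^4
∇ f = -(25/4)x^4 + (25/2)x^3 - (11/2)x^2 - (3/4)x + 13/12
(Δ + M_x + ∇) f = -(5/4)x^6 - (61/6)x^4 - 11x^2 + 13/6
(E_{-1} + (Δ + M_x + ∇)) f = -(5/4)x^6 - (5/4)x^5 - (47/12)x^4 - (61/6)x^3 - (11/2)x^2 + (3/4)x + 13/12


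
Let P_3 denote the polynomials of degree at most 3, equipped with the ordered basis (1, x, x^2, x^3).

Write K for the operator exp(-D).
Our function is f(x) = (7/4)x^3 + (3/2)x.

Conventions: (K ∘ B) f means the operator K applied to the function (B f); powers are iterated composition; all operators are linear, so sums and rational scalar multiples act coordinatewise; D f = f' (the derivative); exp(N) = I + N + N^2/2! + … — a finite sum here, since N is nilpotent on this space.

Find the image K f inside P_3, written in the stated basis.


the result is g(x) = (7/4)x^3 - (21/4)x^2 + (27/4)x - 13/4

order-1 term: -(21/4)x^2 - 3/2
order-2 term: (21/4)x
order-3 term: -7/4
the series for exp(-D) f terminates at order 3
exp(-D) f = (7/4)x^3 - (21/4)x^2 + (27/4)x - 13/4


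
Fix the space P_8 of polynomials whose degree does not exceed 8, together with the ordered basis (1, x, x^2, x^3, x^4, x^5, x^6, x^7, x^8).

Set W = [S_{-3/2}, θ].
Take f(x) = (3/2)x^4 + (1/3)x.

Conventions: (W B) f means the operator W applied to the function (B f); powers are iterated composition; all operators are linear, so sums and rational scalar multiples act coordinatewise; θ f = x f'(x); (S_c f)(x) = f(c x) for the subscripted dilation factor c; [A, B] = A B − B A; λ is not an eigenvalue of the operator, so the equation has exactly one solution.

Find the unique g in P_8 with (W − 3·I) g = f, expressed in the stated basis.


write g with unknown coordinates in the stated basis and equate coefficients in (W − 3·I) g = f
solving from the highest basis element down gives g = -(1/2)x^4 - (1/9)x
check: W g = 0
so W g − 3·g = (3/2)x^4 + (1/3)x = f ✓

g(x) = -(1/2)x^4 - (1/9)x


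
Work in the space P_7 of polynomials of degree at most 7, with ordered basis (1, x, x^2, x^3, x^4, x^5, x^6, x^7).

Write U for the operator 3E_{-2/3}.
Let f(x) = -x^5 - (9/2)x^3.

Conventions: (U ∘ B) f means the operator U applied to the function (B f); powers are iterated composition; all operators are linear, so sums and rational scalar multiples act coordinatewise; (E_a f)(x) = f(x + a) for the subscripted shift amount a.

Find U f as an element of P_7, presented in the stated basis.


the result is g(x) = -3x^5 + 10x^4 - (161/6)x^3 + (323/9)x^2 - (566/27)x + 356/81

E_{-2/3} f = -x^5 + (10/3)x^4 - (161/18)x^3 + (323/27)x^2 - (566/81)x + 356/243
(3E_{-2/3}) f = -3x^5 + 10x^4 - (161/6)x^3 + (323/9)x^2 - (566/27)x + 356/81


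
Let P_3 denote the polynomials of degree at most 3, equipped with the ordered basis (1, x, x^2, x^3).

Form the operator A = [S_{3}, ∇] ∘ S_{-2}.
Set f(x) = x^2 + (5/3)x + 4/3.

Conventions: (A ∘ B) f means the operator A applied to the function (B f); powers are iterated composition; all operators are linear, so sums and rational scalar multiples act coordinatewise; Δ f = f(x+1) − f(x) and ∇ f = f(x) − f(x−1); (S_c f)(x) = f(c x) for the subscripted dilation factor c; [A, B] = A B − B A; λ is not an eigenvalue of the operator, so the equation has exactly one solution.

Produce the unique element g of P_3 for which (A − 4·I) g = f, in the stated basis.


write g with unknown coordinates in the stated basis and equate coefficients in (A − 4·I) g = f
solving from the highest basis element down gives g = -(1/4)x^2 + (31/12)x + 1/4
check: A g = 12x + 7/3
so A g − 4·g = x^2 + (5/3)x + 4/3 = f ✓

the image equals g(x) = -(1/4)x^2 + (31/12)x + 1/4
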